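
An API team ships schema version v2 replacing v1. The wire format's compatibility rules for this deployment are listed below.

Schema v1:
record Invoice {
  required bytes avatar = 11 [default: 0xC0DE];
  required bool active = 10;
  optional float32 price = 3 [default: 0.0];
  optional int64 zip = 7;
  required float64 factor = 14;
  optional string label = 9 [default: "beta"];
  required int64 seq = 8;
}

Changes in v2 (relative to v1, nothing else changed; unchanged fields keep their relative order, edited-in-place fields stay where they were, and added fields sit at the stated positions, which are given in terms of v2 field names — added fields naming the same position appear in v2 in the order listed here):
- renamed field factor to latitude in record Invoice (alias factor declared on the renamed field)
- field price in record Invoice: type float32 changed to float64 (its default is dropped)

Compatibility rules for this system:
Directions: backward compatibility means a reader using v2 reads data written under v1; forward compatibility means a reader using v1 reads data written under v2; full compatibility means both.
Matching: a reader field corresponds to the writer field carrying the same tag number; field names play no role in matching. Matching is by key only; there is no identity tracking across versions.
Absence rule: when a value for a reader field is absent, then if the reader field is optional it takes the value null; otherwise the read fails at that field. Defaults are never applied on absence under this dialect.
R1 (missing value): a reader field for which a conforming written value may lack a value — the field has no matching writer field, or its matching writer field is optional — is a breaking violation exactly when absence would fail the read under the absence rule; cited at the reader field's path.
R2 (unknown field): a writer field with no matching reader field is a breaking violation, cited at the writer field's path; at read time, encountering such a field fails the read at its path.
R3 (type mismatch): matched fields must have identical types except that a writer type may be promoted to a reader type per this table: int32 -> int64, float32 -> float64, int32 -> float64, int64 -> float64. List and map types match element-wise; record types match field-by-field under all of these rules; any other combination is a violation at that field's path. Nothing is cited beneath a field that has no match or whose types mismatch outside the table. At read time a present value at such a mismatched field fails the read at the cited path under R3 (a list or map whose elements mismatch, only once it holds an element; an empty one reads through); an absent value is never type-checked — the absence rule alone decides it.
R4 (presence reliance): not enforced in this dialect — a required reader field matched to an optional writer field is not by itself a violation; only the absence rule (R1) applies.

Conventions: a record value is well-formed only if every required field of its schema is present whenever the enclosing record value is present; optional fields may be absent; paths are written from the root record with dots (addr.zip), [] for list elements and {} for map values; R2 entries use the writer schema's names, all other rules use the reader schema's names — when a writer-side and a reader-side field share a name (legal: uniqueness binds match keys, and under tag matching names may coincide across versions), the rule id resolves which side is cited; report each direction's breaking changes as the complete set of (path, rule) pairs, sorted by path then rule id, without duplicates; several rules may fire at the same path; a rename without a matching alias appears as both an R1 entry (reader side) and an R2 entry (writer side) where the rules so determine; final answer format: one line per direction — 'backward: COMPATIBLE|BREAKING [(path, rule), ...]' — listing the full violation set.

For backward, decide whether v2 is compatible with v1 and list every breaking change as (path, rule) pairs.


the writer's type comes first in each Invoice pair
backward for Invoice (reader v2, writer v1):
  bytes -> bytes, writer required: avatar aligns to avatar
  bool -> bool, writer required: active aligns to active
  float32 -> float64, writer optional: price aligns to price
  int64 -> int64, writer optional: zip aligns to zip
  float64 -> float64, writer required: latitude aligns to factor
  string -> string, writer optional: label aligns to label
  int64 -> int64, writer required: seq aligns to seq
  => no violations; backward on Invoice: COMPATIBLE
the other Invoice changes do not affect what is asked:
  renamed field factor to latitude in record Invoice (alias factor declared on the renamed field) -> no rule fires on it in Invoice's dialect; the asked verdict holds
  field price in record Invoice: type float32 changed to float64 (its default is dropped) -> its effect on Invoice is confined to the forward direction, not asked

backward: COMPATIBLE []


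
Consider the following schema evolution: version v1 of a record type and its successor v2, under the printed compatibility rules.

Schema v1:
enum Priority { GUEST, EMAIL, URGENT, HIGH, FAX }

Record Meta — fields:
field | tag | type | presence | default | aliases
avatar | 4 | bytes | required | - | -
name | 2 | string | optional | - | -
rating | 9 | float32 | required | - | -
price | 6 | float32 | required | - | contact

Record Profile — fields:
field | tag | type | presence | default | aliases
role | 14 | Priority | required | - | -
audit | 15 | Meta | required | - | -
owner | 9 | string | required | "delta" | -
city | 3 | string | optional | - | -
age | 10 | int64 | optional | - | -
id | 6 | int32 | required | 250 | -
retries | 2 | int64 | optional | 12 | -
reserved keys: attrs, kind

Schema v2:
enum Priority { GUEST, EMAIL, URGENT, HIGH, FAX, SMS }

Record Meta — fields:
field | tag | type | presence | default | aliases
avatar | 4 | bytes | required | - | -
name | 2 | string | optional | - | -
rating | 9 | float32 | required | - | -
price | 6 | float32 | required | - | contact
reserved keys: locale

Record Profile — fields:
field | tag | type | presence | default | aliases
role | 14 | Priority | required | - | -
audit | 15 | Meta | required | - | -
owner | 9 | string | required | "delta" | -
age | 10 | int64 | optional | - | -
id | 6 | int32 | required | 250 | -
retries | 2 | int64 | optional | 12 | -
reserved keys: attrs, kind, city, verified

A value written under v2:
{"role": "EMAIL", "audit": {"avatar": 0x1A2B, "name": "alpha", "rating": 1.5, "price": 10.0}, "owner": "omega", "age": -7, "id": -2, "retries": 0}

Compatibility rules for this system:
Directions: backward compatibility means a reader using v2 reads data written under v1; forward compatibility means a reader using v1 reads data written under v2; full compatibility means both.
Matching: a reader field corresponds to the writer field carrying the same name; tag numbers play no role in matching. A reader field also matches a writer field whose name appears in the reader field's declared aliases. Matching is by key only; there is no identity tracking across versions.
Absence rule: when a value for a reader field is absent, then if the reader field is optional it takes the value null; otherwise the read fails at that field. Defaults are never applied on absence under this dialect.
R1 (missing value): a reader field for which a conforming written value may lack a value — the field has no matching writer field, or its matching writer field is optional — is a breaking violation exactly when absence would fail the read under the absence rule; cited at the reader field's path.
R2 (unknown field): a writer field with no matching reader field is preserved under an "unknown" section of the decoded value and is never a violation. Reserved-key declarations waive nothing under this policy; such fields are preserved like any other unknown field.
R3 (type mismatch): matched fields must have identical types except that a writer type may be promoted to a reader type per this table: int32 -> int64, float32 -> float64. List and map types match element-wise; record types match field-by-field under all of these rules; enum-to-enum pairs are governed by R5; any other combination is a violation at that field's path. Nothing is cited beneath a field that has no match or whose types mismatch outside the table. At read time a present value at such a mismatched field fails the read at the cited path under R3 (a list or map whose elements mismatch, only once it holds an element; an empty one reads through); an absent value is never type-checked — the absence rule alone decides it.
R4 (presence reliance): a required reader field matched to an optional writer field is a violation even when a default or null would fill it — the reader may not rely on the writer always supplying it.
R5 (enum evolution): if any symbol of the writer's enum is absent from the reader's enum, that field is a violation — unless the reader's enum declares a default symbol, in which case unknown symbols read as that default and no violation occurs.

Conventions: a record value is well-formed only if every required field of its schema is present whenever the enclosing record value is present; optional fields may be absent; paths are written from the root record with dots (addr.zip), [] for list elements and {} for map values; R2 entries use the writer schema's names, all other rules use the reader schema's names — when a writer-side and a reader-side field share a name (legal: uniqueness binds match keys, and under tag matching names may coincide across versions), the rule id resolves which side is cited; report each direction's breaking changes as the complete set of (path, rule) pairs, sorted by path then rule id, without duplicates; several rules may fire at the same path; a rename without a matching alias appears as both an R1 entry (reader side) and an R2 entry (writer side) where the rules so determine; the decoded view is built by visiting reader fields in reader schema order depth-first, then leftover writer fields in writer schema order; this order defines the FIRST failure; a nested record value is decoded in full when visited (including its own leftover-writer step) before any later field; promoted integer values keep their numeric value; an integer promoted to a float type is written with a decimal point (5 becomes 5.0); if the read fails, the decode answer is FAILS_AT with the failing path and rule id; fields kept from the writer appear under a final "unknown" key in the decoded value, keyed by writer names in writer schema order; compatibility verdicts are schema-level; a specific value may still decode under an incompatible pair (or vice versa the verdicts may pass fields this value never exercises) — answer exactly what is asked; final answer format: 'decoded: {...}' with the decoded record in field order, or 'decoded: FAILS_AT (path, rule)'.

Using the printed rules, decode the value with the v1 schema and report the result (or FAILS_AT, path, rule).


decoded: {"role": "EMAIL", "audit": {"avatar": 0x1A2B, "name": "alpha", "rating": 1.5, "price": 10.0}, "owner": "omega", "city": null, "age": -7, "id": -2, "retries": 0}

arrows below run writer -> reader for Profile
decoding the Profile value with the v1 reader:
  role := "EMAIL"
  audit.avatar := 0x1A2B
  audit.name := "alpha"
  audit.rating := 1.5
  audit.price := 10.0
  owner := "omega"
  city := null (absent, optional -> null)
  age := -7
  id := -2
  retries := 0
  => decoded: {"role": "EMAIL", "audit": {"avatar": 0x1A2B, "name": "alpha", "rating": 1.5, "price": 10.0}, "owner": "omega", "city": null, "age": -7, "id": -2, "retries": 0}
remaining Profile differences; none change what is asked:
  enum Priority (field role in record Profile): symbol SMS added -> affects the rule determinations only; this particular Profile value decodes identically
  removed field city from record Profile (its key "city" joins the reserved list) -> no rule fires on it and the decoded Profile view is identical with or without it


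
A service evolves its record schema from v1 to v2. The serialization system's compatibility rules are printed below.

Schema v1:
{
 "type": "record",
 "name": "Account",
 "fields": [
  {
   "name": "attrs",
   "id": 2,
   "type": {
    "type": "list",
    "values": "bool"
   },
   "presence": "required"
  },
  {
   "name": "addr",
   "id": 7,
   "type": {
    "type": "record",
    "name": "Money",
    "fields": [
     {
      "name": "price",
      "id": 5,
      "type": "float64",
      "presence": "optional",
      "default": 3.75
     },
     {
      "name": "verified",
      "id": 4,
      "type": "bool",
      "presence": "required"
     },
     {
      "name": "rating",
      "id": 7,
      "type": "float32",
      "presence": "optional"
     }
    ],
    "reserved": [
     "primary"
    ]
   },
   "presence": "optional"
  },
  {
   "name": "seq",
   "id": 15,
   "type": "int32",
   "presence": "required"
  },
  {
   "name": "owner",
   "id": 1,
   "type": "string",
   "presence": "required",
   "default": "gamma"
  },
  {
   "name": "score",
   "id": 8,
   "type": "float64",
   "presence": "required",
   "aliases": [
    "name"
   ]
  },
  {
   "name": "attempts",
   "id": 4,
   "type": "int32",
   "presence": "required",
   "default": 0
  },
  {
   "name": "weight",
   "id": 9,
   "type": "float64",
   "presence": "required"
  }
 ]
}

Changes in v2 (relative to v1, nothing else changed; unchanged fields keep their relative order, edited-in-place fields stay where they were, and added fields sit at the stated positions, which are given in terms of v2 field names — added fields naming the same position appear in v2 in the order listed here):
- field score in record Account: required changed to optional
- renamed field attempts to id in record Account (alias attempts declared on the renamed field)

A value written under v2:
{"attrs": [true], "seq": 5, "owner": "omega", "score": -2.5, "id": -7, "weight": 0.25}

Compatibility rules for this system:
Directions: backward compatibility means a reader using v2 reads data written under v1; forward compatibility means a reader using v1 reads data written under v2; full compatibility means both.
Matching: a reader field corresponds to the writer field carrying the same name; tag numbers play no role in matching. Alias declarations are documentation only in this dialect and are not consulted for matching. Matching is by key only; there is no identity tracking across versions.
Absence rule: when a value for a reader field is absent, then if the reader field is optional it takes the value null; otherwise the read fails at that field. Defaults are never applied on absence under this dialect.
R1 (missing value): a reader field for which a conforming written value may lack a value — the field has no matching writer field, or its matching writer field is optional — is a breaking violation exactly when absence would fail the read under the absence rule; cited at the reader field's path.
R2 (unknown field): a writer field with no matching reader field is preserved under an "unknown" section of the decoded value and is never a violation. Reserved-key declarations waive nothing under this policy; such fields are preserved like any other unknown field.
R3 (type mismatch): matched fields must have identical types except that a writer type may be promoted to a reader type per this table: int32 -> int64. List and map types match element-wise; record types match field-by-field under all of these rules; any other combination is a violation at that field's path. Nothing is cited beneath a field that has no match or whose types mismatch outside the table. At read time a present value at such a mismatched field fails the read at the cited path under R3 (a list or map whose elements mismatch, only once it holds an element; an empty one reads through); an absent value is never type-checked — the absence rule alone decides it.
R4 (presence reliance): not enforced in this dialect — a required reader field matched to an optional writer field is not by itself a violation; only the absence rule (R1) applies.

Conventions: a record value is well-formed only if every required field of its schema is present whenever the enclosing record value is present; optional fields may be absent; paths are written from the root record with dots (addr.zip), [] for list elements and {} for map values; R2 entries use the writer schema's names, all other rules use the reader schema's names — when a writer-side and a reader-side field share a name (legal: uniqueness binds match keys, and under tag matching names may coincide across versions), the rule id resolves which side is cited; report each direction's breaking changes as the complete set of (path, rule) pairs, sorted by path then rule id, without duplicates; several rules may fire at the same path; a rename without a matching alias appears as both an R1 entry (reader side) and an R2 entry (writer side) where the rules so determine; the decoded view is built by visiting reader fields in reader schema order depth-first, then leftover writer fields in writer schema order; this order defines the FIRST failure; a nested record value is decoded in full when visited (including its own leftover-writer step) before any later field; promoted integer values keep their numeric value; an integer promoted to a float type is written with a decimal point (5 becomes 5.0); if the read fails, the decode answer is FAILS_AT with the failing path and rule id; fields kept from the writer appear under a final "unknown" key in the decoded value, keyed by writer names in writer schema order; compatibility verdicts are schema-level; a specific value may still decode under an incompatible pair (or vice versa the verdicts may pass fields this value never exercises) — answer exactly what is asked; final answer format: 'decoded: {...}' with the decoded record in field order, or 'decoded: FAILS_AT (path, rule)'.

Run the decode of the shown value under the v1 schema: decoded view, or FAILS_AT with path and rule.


decoded: FAILS_AT (attempts, R1)

the writer's type comes first in each Account pair
decode (reader v1):
  attrs := [true]
  addr := null (absent, optional -> null)
  seq := 5
  owner := "omega"
  score := -2.5
  read fails at attempts under R1 (no fill)
  => FAILS_AT (attempts, R1)
the rest of the Account diff is inert for this question:
  field score in record Account: required changed to optional -> affects the rule determinations only; this particular Account value decodes identically


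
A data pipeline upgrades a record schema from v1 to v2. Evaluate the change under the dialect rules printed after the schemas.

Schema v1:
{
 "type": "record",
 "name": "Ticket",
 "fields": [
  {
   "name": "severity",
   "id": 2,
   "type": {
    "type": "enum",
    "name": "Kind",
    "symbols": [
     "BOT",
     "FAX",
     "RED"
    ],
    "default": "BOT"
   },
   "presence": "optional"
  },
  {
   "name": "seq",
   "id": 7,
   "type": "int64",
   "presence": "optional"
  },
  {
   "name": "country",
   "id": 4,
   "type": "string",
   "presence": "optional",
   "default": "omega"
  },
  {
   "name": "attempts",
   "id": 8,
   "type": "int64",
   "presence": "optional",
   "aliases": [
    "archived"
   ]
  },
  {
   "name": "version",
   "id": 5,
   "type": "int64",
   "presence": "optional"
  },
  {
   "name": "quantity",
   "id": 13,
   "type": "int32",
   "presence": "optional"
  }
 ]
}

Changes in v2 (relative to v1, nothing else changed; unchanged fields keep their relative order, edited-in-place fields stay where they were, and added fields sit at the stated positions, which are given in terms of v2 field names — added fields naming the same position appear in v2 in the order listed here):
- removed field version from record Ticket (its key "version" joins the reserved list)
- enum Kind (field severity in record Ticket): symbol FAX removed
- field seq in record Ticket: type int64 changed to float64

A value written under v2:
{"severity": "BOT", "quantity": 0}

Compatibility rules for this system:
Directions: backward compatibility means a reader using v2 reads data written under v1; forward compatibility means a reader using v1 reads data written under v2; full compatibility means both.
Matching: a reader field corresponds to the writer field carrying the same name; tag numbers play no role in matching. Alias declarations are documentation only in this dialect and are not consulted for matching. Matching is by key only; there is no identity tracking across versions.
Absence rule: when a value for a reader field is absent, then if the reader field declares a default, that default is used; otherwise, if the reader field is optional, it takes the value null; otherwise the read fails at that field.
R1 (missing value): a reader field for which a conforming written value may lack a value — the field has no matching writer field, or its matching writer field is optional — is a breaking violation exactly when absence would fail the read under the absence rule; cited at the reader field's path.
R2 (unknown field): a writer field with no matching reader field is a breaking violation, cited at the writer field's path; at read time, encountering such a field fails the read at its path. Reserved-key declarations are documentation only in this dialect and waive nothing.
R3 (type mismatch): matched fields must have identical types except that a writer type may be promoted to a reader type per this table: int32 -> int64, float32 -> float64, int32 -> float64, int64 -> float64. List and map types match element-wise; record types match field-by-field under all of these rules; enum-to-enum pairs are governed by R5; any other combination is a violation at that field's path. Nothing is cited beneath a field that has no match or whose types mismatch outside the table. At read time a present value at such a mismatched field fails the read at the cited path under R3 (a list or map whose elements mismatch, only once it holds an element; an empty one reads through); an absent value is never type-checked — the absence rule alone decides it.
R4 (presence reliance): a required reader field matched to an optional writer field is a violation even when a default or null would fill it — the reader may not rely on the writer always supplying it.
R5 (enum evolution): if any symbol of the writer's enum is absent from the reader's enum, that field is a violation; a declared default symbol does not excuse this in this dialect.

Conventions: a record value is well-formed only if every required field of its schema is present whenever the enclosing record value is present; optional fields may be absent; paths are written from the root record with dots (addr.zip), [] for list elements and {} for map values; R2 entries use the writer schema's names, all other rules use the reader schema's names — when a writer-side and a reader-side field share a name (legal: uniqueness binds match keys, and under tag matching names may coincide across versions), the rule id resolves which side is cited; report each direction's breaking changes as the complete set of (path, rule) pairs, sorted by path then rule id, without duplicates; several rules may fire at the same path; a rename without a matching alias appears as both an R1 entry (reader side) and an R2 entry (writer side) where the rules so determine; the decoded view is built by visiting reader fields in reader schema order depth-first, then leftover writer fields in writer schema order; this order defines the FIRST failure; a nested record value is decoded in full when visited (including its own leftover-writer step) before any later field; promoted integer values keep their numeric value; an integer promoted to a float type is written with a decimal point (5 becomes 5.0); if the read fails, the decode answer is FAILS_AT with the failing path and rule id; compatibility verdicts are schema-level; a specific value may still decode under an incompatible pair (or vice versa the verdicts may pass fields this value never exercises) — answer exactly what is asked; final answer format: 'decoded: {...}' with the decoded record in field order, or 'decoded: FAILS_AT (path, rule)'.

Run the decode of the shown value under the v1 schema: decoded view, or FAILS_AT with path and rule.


decoded: {"severity": "BOT", "seq": null, "country": "omega", "attempts": null, "version": null, "quantity": 0}

the writer's type comes first in each Ticket pair
migrating the Ticket value to v1:
  severity := "BOT"
  seq := null (not supplied -> null)
  country := "omega" (no value, default fills)
  attempts := null (not supplied -> null)
  version := null (not supplied -> null)
  quantity := 0
  => decoded: {"severity": "BOT", "seq": null, "country": "omega", "attempts": null, "version": null, "quantity": 0}
the rest of the Ticket diff is inert for this question:
  removed field version from record Ticket (its key "version" joins the reserved list) -> affects the rule determinations only; this particular Ticket value decodes identically
  enum Kind (field severity in record Ticket): symbol FAX removed -> affects the rule determinations only; this particular Ticket value decodes identically
  field seq in record Ticket: type int64 changed to float64 -> affects the rule determinations only; this particular Ticket value decodes identically


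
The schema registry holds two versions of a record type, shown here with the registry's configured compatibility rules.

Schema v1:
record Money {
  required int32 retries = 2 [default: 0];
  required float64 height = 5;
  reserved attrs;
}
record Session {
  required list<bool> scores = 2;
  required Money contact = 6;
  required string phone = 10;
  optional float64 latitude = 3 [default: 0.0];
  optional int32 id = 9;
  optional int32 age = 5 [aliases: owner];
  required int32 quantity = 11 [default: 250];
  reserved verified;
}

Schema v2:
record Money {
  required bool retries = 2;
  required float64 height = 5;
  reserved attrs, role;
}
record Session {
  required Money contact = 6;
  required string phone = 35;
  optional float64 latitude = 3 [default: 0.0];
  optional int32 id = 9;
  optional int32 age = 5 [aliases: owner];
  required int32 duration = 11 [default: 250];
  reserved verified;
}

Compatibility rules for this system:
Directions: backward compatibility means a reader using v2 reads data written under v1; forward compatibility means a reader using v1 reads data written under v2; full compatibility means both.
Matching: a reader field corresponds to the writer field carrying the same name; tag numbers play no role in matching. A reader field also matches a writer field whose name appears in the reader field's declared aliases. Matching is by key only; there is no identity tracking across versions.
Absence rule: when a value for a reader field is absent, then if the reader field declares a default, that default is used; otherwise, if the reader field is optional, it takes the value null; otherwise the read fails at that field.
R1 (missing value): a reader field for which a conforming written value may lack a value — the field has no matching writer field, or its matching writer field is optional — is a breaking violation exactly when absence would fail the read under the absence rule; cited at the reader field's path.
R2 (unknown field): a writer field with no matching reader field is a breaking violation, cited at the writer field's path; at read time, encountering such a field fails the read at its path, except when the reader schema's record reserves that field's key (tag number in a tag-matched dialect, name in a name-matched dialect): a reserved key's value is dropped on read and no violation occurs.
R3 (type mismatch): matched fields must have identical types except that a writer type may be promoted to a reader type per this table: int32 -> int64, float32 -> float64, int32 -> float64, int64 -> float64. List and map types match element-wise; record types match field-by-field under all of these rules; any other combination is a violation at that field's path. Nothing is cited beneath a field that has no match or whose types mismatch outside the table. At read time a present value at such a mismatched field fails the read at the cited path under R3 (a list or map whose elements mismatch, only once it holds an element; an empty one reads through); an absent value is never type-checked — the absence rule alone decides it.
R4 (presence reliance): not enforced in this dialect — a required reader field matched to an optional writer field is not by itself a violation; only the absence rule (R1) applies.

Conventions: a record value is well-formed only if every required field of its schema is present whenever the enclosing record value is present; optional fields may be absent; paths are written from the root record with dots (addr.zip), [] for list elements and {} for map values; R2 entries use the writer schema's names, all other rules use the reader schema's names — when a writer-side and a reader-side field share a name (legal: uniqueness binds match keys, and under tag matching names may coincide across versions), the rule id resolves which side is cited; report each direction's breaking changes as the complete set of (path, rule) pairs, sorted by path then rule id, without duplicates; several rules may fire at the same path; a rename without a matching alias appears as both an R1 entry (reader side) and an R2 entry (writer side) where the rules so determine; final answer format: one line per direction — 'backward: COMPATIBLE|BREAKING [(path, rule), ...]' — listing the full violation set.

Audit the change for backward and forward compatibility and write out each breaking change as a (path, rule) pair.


in Session below, arrows point writer -> reader
backward analysis of Session with v2 as reader and v1 as writer:
  contact <- contact (Money -> Money, writer required)
  phone <- phone (string -> string, writer required)
  latitude <- latitude (float64 -> float64, writer optional)
  id <- id (int32 -> int32, writer optional)
  age <- age (int32 -> int32, writer optional)
  duration: no writer match
  scores (writer side), unknown to reader
  quantity (writer side), unknown to reader
  contact.retries <- contact.retries (int32 -> bool, writer required)
  contact.height <- contact.height (float64 -> float64, writer required)
  rule R3 violated at contact.retries
  rule R2 violated at quantity
  rule R2 violated at scores
  => 3 violation(s): backward is BREAKING for Session
forward analysis of Session with v1 as reader and v2 as writer:
  scores: no writer match
  contact <- contact (Money -> Money, writer required)
  phone <- phone (string -> string, writer required)
  latitude <- latitude (float64 -> float64, writer optional)
  id <- id (int32 -> int32, writer optional)
  age <- age (int32 -> int32, writer optional)
  quantity: no writer match
  duration (writer side), unknown to reader
  contact.retries <- contact.retries (bool -> int32, writer required)
  contact.height <- contact.height (float64 -> float64, writer required)
  rule R3 violated at contact.retries
  rule R2 violated at duration
  rule R1 violated at scores
  => 3 violation(s): forward is BREAKING for Session

backward: BREAKING [(contact.retries, R3), (quantity, R2), (scores, R2)]; forward: BREAKING [(contact.retries, R3), (duration, R2), (scores, R1)]


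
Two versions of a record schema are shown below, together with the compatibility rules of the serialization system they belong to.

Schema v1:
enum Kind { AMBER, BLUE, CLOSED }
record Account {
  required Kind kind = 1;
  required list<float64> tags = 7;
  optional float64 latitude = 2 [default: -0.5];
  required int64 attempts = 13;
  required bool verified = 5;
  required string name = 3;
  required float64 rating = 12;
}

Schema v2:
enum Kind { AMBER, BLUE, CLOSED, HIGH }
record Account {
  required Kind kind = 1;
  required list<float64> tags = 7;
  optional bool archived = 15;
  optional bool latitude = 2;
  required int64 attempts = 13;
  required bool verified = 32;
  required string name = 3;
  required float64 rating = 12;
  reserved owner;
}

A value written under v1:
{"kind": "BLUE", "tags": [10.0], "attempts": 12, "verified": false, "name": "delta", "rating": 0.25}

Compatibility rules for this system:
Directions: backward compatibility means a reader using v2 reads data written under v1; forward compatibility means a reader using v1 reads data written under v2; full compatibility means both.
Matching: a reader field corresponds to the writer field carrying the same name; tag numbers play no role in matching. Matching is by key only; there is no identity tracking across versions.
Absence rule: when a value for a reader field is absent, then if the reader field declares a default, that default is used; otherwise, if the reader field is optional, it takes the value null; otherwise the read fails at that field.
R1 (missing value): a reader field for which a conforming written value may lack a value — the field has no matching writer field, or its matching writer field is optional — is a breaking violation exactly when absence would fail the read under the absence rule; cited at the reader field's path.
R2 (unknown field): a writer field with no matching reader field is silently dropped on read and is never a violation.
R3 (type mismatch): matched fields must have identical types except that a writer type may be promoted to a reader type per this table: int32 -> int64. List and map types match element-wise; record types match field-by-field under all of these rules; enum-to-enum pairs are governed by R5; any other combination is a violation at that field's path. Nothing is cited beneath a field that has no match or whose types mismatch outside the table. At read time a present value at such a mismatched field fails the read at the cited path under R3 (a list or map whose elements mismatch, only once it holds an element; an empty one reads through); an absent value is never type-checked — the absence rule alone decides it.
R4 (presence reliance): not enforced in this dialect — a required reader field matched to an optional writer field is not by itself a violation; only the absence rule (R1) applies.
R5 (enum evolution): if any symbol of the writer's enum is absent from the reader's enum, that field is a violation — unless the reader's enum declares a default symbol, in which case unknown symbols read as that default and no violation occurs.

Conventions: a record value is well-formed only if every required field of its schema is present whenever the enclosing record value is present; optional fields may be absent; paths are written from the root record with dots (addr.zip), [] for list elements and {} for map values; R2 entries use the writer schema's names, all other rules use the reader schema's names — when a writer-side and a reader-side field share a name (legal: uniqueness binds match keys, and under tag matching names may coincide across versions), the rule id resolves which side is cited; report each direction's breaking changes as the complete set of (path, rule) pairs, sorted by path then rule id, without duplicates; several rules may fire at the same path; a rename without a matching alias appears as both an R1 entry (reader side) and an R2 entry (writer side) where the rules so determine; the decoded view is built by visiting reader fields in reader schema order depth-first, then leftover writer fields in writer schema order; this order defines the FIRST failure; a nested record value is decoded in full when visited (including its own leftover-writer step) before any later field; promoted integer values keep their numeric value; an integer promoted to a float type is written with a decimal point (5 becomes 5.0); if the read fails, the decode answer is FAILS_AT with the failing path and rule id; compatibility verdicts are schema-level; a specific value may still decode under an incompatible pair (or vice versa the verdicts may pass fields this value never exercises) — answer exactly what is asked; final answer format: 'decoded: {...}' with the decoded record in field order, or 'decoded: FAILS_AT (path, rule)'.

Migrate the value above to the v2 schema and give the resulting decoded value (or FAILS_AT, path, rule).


decoded: {"kind": "BLUE", "tags": [10.0], "archived": null, "latitude": null, "attempts": 12, "verified": false, "name": "delta", "rating": 0.25}

in Account below, arrows point writer -> reader
migrating the Account value to v2:
  kind := "BLUE"
  tags := [10.0]
  archived := null (absent, optional -> null)
  latitude := null (absent, optional -> null)
  attempts := 12
  verified := false
  name := "delta"
  rating := 0.25
  => decoded: {"kind": "BLUE", "tags": [10.0], "archived": null, "latitude": null, "attempts": 12, "verified": false, "name": "delta", "rating": 0.25}
diffs on Account not affecting the asked answer:
  enum Kind (field kind in record Account): symbol HIGH added -> changes Account's schema-level verdicts only — the decode of this value is the same
  field verified in record Account: tag 5 changed to 32 -> no rule fires on it and the decoded Account view is identical with or without it


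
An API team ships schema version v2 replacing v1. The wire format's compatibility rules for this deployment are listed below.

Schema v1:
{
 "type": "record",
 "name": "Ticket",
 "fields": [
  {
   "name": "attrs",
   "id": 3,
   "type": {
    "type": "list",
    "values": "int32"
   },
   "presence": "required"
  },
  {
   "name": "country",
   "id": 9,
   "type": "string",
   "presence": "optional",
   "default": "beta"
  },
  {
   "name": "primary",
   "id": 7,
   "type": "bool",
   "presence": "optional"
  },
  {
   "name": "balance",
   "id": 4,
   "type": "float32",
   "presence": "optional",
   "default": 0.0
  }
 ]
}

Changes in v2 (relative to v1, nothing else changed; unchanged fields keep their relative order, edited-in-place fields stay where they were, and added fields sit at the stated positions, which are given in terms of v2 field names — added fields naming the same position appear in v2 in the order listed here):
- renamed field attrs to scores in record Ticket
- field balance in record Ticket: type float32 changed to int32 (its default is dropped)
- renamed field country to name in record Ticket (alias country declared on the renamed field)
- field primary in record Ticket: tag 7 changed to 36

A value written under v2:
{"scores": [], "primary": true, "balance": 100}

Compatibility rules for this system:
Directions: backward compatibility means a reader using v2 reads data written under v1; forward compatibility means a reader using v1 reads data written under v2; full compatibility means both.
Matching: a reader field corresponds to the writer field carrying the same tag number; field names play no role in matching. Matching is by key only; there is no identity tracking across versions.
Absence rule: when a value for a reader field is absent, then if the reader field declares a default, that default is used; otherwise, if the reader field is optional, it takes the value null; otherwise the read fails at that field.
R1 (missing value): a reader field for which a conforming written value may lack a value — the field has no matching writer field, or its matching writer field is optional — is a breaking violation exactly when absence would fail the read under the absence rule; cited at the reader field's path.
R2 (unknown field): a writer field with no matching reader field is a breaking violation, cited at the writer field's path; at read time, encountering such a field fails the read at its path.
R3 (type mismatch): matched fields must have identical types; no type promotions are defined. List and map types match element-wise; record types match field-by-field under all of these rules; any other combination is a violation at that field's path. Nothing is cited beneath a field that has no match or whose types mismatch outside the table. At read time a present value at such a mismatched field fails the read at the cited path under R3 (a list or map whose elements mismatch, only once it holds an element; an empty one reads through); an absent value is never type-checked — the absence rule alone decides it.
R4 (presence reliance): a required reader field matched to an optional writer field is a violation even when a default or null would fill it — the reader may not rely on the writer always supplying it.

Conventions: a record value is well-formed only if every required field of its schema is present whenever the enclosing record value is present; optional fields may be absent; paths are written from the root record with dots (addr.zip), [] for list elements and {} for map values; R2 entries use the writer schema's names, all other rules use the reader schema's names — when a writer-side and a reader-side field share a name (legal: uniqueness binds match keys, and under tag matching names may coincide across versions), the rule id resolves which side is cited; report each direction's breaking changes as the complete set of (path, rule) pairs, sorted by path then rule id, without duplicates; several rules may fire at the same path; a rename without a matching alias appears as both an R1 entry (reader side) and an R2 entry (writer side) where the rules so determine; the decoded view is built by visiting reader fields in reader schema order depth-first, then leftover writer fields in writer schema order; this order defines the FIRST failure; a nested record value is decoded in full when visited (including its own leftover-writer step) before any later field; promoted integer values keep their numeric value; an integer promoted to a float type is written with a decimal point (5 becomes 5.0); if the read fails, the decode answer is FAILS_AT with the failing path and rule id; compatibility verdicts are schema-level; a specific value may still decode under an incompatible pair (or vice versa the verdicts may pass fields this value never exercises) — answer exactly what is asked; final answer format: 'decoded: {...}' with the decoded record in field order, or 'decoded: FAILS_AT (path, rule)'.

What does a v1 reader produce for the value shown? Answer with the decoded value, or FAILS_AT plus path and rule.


decoded: FAILS_AT (balance, R3)

in Ticket below, arrows point writer -> reader
decode walk for Ticket under reader schema v1:
  attrs := [] (from writer scores)
  country := "beta" (no value, default fills)
  primary := null (not supplied -> null)
  read fails at balance under R3
  => FAILS_AT (balance, R3)
checking off the Ticket differences that do not matter here:
  renamed field attrs to scores in record Ticket -> fires no rule on Ticket under this dialect and leaves the result unchanged
  renamed field country to name in record Ticket (alias country declared on the renamed field) -> fires no rule on Ticket under this dialect and leaves the result unchanged
  field primary in record Ticket: tag 7 changed to 36 -> matters for Ticket compatibility verdicts, not for this value's decode
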